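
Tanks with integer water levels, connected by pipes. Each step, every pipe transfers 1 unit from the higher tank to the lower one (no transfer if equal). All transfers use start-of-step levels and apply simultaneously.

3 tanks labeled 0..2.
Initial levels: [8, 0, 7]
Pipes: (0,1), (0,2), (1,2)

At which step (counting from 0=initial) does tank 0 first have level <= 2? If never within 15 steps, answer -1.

Answer: -1

Derivation:
Step 1: flows [0->1,0->2,2->1] -> levels [6 2 7]
Step 2: flows [0->1,2->0,2->1] -> levels [6 4 5]
Step 3: flows [0->1,0->2,2->1] -> levels [4 6 5]
Step 4: flows [1->0,2->0,1->2] -> levels [6 4 5]
  -> period-2 cycle (repeats step 2); tank 0 never drops to <=2
Tank 0 never reaches <=2 within 15 steps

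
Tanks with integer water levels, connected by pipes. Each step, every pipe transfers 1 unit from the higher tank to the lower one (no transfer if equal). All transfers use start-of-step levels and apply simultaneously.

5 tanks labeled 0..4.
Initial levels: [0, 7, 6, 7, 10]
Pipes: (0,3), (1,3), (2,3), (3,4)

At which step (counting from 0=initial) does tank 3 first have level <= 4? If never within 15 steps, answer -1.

Answer: 5

Derivation:
Step 1: flows [3->0,1=3,3->2,4->3] -> levels [1 7 7 6 9]
Step 2: flows [3->0,1->3,2->3,4->3] -> levels [2 6 6 8 8]
Step 3: flows [3->0,3->1,3->2,3=4] -> levels [3 7 7 5 8]
Step 4: flows [3->0,1->3,2->3,4->3] -> levels [4 6 6 7 7]
Step 5: flows [3->0,3->1,3->2,3=4] -> levels [5 7 7 4 7]
Tank 3 first reaches <=4 at step 5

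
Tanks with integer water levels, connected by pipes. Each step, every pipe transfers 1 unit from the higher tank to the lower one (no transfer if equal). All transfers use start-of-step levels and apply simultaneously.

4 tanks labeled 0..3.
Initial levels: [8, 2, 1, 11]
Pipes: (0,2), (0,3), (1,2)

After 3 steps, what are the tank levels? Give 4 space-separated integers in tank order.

Answer: 8 3 3 8

Derivation:
Step 1: flows [0->2,3->0,1->2] -> levels [8 1 3 10]
Step 2: flows [0->2,3->0,2->1] -> levels [8 2 3 9]
Step 3: flows [0->2,3->0,2->1] -> levels [8 3 3 8]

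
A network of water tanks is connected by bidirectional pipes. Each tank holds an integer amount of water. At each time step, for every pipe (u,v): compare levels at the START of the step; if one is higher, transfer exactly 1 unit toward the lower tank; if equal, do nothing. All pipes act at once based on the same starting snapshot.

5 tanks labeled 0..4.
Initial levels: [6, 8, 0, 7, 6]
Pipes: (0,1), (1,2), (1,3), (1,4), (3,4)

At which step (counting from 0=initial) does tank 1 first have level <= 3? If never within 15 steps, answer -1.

Answer: 6

Derivation:
Step 1: flows [1->0,1->2,1->3,1->4,3->4] -> levels [7 4 1 7 8]
Step 2: flows [0->1,1->2,3->1,4->1,4->3] -> levels [6 6 2 7 6]
Step 3: flows [0=1,1->2,3->1,1=4,3->4] -> levels [6 6 3 5 7]
Step 4: flows [0=1,1->2,1->3,4->1,4->3] -> levels [6 5 4 7 5]
Step 5: flows [0->1,1->2,3->1,1=4,3->4] -> levels [5 6 5 5 6]
Step 6: flows [1->0,1->2,1->3,1=4,4->3] -> levels [6 3 6 7 5]
Tank 1 first reaches <=3 at step 6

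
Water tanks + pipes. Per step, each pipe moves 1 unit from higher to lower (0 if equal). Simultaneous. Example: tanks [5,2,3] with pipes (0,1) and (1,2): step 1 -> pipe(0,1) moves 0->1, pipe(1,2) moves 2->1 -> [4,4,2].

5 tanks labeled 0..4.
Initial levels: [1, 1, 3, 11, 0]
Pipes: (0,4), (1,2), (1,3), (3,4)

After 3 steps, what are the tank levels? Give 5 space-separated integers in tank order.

Step 1: flows [0->4,2->1,3->1,3->4] -> levels [0 3 2 9 2]
Step 2: flows [4->0,1->2,3->1,3->4] -> levels [1 3 3 7 2]
Step 3: flows [4->0,1=2,3->1,3->4] -> levels [2 4 3 5 2]

Answer: 2 4 3 5 2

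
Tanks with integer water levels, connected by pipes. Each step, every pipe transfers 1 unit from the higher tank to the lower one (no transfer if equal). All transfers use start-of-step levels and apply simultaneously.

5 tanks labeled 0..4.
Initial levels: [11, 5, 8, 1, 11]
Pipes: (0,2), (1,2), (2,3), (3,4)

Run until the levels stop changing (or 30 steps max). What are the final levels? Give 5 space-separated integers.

Answer: 8 8 5 8 7

Derivation:
Step 1: flows [0->2,2->1,2->3,4->3] -> levels [10 6 7 3 10]
Step 2: flows [0->2,2->1,2->3,4->3] -> levels [9 7 6 5 9]
Step 3: flows [0->2,1->2,2->3,4->3] -> levels [8 6 7 7 8]
Step 4: flows [0->2,2->1,2=3,4->3] -> levels [7 7 7 8 7]
Step 5: flows [0=2,1=2,3->2,3->4] -> levels [7 7 8 6 8]
Step 6: flows [2->0,2->1,2->3,4->3] -> levels [8 8 5 8 7]
Step 7: flows [0->2,1->2,3->2,3->4] -> levels [7 7 8 6 8]
  -> period-2 cycle: step 7 state = step 5 state; never stabilizes
  -> state at step 30: (30-5) mod 2 = 1, same as step 6 -> [8 8 5 8 7]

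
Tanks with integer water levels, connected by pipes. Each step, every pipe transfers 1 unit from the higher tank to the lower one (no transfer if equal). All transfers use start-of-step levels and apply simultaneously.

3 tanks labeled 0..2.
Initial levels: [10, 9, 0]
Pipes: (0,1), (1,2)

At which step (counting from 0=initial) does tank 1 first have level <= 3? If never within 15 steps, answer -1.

Answer: -1

Derivation:
Step 1: flows [0->1,1->2] -> levels [9 9 1]
Step 2: flows [0=1,1->2] -> levels [9 8 2]
Step 3: flows [0->1,1->2] -> levels [8 8 3]
Step 4: flows [0=1,1->2] -> levels [8 7 4]
Step 5: flows [0->1,1->2] -> levels [7 7 5]
Step 6: flows [0=1,1->2] -> levels [7 6 6]
Step 7: flows [0->1,1=2] -> levels [6 7 6]
Step 8: flows [1->0,1->2] -> levels [7 5 7]
Step 9: flows [0->1,2->1] -> levels [6 7 6]
  -> period-2 cycle (repeats step 7); tank 1 never drops to <=3
Tank 1 never reaches <=3 within 15 steps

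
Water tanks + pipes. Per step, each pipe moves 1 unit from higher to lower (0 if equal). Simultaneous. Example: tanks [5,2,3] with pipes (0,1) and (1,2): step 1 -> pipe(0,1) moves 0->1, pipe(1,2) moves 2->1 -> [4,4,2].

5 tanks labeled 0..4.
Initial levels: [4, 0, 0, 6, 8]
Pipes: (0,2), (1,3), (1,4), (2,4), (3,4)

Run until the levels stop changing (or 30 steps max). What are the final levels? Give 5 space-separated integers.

Answer: 3 4 4 4 3

Derivation:
Step 1: flows [0->2,3->1,4->1,4->2,4->3] -> levels [3 2 2 6 5]
Step 2: flows [0->2,3->1,4->1,4->2,3->4] -> levels [2 4 4 4 4]
Step 3: flows [2->0,1=3,1=4,2=4,3=4] -> levels [3 4 3 4 4]
Step 4: flows [0=2,1=3,1=4,4->2,3=4] -> levels [3 4 4 4 3]
Step 5: flows [2->0,1=3,1->4,2->4,3->4] -> levels [4 3 2 3 6]
Step 6: flows [0->2,1=3,4->1,4->2,4->3] -> levels [3 4 4 4 3]
  -> period-2 cycle: step 6 state = step 4 state; never stabilizes
  -> state at step 30: (30-4) mod 2 = 0, same as step 4 -> [3 4 4 4 3]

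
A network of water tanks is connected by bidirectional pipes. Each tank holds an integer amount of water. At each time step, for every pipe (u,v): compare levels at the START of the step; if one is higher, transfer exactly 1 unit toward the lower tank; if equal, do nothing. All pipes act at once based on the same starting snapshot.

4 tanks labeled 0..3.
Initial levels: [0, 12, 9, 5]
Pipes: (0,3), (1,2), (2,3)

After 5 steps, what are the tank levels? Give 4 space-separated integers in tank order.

Step 1: flows [3->0,1->2,2->3] -> levels [1 11 9 5]
Step 2: flows [3->0,1->2,2->3] -> levels [2 10 9 5]
Step 3: flows [3->0,1->2,2->3] -> levels [3 9 9 5]
Step 4: flows [3->0,1=2,2->3] -> levels [4 9 8 5]
Step 5: flows [3->0,1->2,2->3] -> levels [5 8 8 5]

Answer: 5 8 8 5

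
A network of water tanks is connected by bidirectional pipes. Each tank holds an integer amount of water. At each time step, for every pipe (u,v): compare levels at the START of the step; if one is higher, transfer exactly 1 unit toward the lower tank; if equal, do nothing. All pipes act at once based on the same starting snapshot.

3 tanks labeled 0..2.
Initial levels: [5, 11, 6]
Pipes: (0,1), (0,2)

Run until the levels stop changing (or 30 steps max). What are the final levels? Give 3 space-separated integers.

Step 1: flows [1->0,2->0] -> levels [7 10 5]
Step 2: flows [1->0,0->2] -> levels [7 9 6]
Step 3: flows [1->0,0->2] -> levels [7 8 7]
Step 4: flows [1->0,0=2] -> levels [8 7 7]
Step 5: flows [0->1,0->2] -> levels [6 8 8]
Step 6: flows [1->0,2->0] -> levels [8 7 7]
  -> period-2 cycle: step 6 state = step 4 state; never stabilizes
  -> state at step 30: (30-4) mod 2 = 0, same as step 4 -> [8 7 7]

Answer: 8 7 7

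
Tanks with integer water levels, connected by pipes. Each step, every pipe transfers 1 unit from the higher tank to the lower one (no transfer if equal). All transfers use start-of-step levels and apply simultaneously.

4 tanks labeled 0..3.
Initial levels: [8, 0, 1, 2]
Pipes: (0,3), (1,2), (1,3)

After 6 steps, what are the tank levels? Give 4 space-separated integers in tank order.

Answer: 3 2 3 3

Derivation:
Step 1: flows [0->3,2->1,3->1] -> levels [7 2 0 2]
Step 2: flows [0->3,1->2,1=3] -> levels [6 1 1 3]
Step 3: flows [0->3,1=2,3->1] -> levels [5 2 1 3]
Step 4: flows [0->3,1->2,3->1] -> levels [4 2 2 3]
Step 5: flows [0->3,1=2,3->1] -> levels [3 3 2 3]
Step 6: flows [0=3,1->2,1=3] -> levels [3 2 3 3]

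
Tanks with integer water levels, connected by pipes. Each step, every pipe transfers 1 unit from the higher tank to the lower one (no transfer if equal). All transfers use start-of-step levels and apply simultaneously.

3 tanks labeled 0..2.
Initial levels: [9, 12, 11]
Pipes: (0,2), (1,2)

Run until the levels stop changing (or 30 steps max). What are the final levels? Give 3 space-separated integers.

Answer: 11 11 10

Derivation:
Step 1: flows [2->0,1->2] -> levels [10 11 11]
Step 2: flows [2->0,1=2] -> levels [11 11 10]
Step 3: flows [0->2,1->2] -> levels [10 10 12]
Step 4: flows [2->0,2->1] -> levels [11 11 10]
  -> period-2 cycle: step 4 state = step 2 state; never stabilizes
  -> state at step 30: (30-2) mod 2 = 0, same as step 2 -> [11 11 10]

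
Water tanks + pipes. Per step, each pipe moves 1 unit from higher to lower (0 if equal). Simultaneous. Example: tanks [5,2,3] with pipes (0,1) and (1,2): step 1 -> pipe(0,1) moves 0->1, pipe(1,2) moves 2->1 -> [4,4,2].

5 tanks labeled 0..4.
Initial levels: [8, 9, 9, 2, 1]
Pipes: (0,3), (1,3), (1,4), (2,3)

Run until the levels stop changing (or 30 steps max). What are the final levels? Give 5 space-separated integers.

Answer: 6 4 6 8 5

Derivation:
Step 1: flows [0->3,1->3,1->4,2->3] -> levels [7 7 8 5 2]
Step 2: flows [0->3,1->3,1->4,2->3] -> levels [6 5 7 8 3]
Step 3: flows [3->0,3->1,1->4,3->2] -> levels [7 5 8 5 4]
Step 4: flows [0->3,1=3,1->4,2->3] -> levels [6 4 7 7 5]
Step 5: flows [3->0,3->1,4->1,2=3] -> levels [7 6 7 5 4]
Step 6: flows [0->3,1->3,1->4,2->3] -> levels [6 4 6 8 5]
Step 7: flows [3->0,3->1,4->1,3->2] -> levels [7 6 7 5 4]
  -> period-2 cycle: step 7 state = step 5 state; never stabilizes
  -> state at step 30: (30-5) mod 2 = 1, same as step 6 -> [6 4 6 8 5]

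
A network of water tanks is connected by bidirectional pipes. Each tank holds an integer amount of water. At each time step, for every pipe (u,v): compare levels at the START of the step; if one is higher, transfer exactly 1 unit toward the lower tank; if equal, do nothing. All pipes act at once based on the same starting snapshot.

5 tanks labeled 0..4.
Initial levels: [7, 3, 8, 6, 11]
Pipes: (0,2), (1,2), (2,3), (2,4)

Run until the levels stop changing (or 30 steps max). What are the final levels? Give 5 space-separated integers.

Answer: 7 6 9 6 7

Derivation:
Step 1: flows [2->0,2->1,2->3,4->2] -> levels [8 4 6 7 10]
Step 2: flows [0->2,2->1,3->2,4->2] -> levels [7 5 8 6 9]
Step 3: flows [2->0,2->1,2->3,4->2] -> levels [8 6 6 7 8]
Step 4: flows [0->2,1=2,3->2,4->2] -> levels [7 6 9 6 7]
Step 5: flows [2->0,2->1,2->3,2->4] -> levels [8 7 5 7 8]
Step 6: flows [0->2,1->2,3->2,4->2] -> levels [7 6 9 6 7]
  -> period-2 cycle: step 6 state = step 4 state; never stabilizes
  -> state at step 30: (30-4) mod 2 = 0, same as step 4 -> [7 6 9 6 7]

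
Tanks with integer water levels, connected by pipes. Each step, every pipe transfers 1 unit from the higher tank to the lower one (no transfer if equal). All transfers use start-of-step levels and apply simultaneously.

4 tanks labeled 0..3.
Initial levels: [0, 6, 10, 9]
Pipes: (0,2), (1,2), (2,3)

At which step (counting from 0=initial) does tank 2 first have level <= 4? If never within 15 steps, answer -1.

Step 1: flows [2->0,2->1,2->3] -> levels [1 7 7 10]
Step 2: flows [2->0,1=2,3->2] -> levels [2 7 7 9]
Step 3: flows [2->0,1=2,3->2] -> levels [3 7 7 8]
Step 4: flows [2->0,1=2,3->2] -> levels [4 7 7 7]
Step 5: flows [2->0,1=2,2=3] -> levels [5 7 6 7]
Step 6: flows [2->0,1->2,3->2] -> levels [6 6 7 6]
Step 7: flows [2->0,2->1,2->3] -> levels [7 7 4 7]
Tank 2 first reaches <=4 at step 7

Answer: 7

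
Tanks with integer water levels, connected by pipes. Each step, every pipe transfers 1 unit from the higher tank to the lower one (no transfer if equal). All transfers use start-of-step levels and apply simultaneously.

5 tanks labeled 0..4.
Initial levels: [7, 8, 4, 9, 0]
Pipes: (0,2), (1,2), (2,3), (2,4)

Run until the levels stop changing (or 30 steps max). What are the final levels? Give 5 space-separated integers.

Step 1: flows [0->2,1->2,3->2,2->4] -> levels [6 7 6 8 1]
Step 2: flows [0=2,1->2,3->2,2->4] -> levels [6 6 7 7 2]
Step 3: flows [2->0,2->1,2=3,2->4] -> levels [7 7 4 7 3]
Step 4: flows [0->2,1->2,3->2,2->4] -> levels [6 6 6 6 4]
Step 5: flows [0=2,1=2,2=3,2->4] -> levels [6 6 5 6 5]
Step 6: flows [0->2,1->2,3->2,2=4] -> levels [5 5 8 5 5]
Step 7: flows [2->0,2->1,2->3,2->4] -> levels [6 6 4 6 6]
Step 8: flows [0->2,1->2,3->2,4->2] -> levels [5 5 8 5 5]
  -> period-2 cycle: step 8 state = step 6 state; never stabilizes
  -> state at step 30: (30-6) mod 2 = 0, same as step 6 -> [5 5 8 5 5]

Answer: 5 5 8 5 5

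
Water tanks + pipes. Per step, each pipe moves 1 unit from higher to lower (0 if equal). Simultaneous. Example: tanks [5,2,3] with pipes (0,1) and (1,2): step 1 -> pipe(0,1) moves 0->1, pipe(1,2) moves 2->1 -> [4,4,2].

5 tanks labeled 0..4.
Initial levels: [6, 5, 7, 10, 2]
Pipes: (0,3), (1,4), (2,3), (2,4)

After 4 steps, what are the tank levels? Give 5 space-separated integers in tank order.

Answer: 8 5 6 6 5

Derivation:
Step 1: flows [3->0,1->4,3->2,2->4] -> levels [7 4 7 8 4]
Step 2: flows [3->0,1=4,3->2,2->4] -> levels [8 4 7 6 5]
Step 3: flows [0->3,4->1,2->3,2->4] -> levels [7 5 5 8 5]
Step 4: flows [3->0,1=4,3->2,2=4] -> levels [8 5 6 6 5]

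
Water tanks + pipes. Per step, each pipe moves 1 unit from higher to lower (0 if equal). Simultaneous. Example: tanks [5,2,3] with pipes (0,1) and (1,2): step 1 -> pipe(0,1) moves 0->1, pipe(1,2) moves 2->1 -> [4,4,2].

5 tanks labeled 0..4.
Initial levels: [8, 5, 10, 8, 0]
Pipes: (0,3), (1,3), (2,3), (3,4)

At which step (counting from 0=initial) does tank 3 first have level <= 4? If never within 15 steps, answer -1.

Answer: 6

Derivation:
Step 1: flows [0=3,3->1,2->3,3->4] -> levels [8 6 9 7 1]
Step 2: flows [0->3,3->1,2->3,3->4] -> levels [7 7 8 7 2]
Step 3: flows [0=3,1=3,2->3,3->4] -> levels [7 7 7 7 3]
Step 4: flows [0=3,1=3,2=3,3->4] -> levels [7 7 7 6 4]
Step 5: flows [0->3,1->3,2->3,3->4] -> levels [6 6 6 8 5]
Step 6: flows [3->0,3->1,3->2,3->4] -> levels [7 7 7 4 6]
Tank 3 first reaches <=4 at step 6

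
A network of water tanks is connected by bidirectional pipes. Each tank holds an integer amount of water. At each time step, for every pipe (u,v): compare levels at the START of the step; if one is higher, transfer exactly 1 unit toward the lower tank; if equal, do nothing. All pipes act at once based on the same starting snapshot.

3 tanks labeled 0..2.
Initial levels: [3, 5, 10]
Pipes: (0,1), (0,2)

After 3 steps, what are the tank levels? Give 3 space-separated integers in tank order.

Answer: 6 5 7

Derivation:
Step 1: flows [1->0,2->0] -> levels [5 4 9]
Step 2: flows [0->1,2->0] -> levels [5 5 8]
Step 3: flows [0=1,2->0] -> levels [6 5 7]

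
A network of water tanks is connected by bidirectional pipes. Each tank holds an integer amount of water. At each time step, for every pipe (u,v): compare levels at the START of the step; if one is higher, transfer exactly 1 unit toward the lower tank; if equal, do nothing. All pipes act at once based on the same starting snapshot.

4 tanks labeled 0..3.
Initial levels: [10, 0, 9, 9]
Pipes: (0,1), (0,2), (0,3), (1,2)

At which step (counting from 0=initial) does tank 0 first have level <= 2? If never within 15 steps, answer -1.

Step 1: flows [0->1,0->2,0->3,2->1] -> levels [7 2 9 10]
Step 2: flows [0->1,2->0,3->0,2->1] -> levels [8 4 7 9]
Step 3: flows [0->1,0->2,3->0,2->1] -> levels [7 6 7 8]
Step 4: flows [0->1,0=2,3->0,2->1] -> levels [7 8 6 7]
Step 5: flows [1->0,0->2,0=3,1->2] -> levels [7 6 8 7]
Step 6: flows [0->1,2->0,0=3,2->1] -> levels [7 8 6 7]
  -> period-2 cycle (repeats step 4); tank 0 never drops to <=2
Tank 0 never reaches <=2 within 15 steps

Answer: -1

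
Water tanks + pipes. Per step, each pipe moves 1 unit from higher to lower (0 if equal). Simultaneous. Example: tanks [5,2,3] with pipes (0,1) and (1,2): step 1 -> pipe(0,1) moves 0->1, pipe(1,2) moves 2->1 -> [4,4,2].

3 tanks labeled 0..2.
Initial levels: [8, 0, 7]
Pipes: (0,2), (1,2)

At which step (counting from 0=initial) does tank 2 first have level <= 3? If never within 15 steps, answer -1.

Answer: -1

Derivation:
Step 1: flows [0->2,2->1] -> levels [7 1 7]
Step 2: flows [0=2,2->1] -> levels [7 2 6]
Step 3: flows [0->2,2->1] -> levels [6 3 6]
Step 4: flows [0=2,2->1] -> levels [6 4 5]
Step 5: flows [0->2,2->1] -> levels [5 5 5]
Step 6: flows [0=2,1=2] -> levels [5 5 5]
  -> stable; tank 2 stays at 5 > 3
Tank 2 never reaches <=3 within 15 steps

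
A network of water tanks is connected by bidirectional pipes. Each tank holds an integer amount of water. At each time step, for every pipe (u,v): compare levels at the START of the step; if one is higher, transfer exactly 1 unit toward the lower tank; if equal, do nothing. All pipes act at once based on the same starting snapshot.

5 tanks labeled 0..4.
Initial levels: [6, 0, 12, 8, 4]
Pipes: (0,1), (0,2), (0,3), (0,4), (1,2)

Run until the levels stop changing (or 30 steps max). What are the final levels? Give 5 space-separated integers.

Step 1: flows [0->1,2->0,3->0,0->4,2->1] -> levels [6 2 10 7 5]
Step 2: flows [0->1,2->0,3->0,0->4,2->1] -> levels [6 4 8 6 6]
Step 3: flows [0->1,2->0,0=3,0=4,2->1] -> levels [6 6 6 6 6]
Step 4: flows [0=1,0=2,0=3,0=4,1=2] -> levels [6 6 6 6 6]
  -> stable (no change)

Answer: 6 6 6 6 6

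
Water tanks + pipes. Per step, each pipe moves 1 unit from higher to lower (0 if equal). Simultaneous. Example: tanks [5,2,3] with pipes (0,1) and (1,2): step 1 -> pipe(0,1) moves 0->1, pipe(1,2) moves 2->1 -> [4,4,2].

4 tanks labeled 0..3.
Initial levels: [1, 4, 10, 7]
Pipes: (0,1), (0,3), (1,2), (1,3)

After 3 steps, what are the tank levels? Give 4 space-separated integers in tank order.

Step 1: flows [1->0,3->0,2->1,3->1] -> levels [3 5 9 5]
Step 2: flows [1->0,3->0,2->1,1=3] -> levels [5 5 8 4]
Step 3: flows [0=1,0->3,2->1,1->3] -> levels [4 5 7 6]

Answer: 4 5 7 6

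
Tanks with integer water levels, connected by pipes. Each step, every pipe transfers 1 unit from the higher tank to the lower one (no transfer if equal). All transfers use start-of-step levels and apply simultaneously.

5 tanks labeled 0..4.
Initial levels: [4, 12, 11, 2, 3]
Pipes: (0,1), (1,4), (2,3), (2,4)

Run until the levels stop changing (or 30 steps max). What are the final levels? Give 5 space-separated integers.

Answer: 6 8 7 6 5

Derivation:
Step 1: flows [1->0,1->4,2->3,2->4] -> levels [5 10 9 3 5]
Step 2: flows [1->0,1->4,2->3,2->4] -> levels [6 8 7 4 7]
Step 3: flows [1->0,1->4,2->3,2=4] -> levels [7 6 6 5 8]
Step 4: flows [0->1,4->1,2->3,4->2] -> levels [6 8 6 6 6]
Step 5: flows [1->0,1->4,2=3,2=4] -> levels [7 6 6 6 7]
Step 6: flows [0->1,4->1,2=3,4->2] -> levels [6 8 7 6 5]
Step 7: flows [1->0,1->4,2->3,2->4] -> levels [7 6 5 7 7]
Step 8: flows [0->1,4->1,3->2,4->2] -> levels [6 8 7 6 5]
  -> period-2 cycle: step 8 state = step 6 state; never stabilizes
  -> state at step 30: (30-6) mod 2 = 0, same as step 6 -> [6 8 7 6 5]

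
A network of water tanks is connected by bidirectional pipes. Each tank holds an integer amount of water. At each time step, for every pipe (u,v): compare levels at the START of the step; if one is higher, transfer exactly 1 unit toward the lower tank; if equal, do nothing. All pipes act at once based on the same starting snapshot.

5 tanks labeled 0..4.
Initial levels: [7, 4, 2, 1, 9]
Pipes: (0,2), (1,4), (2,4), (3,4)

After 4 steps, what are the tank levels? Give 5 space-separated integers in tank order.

Step 1: flows [0->2,4->1,4->2,4->3] -> levels [6 5 4 2 6]
Step 2: flows [0->2,4->1,4->2,4->3] -> levels [5 6 6 3 3]
Step 3: flows [2->0,1->4,2->4,3=4] -> levels [6 5 4 3 5]
Step 4: flows [0->2,1=4,4->2,4->3] -> levels [5 5 6 4 3]

Answer: 5 5 6 4 3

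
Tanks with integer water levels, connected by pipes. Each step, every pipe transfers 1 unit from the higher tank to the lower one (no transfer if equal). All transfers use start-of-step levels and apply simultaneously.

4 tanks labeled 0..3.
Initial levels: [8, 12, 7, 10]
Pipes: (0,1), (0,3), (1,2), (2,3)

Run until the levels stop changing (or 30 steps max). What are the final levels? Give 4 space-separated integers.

Answer: 8 11 8 10

Derivation:
Step 1: flows [1->0,3->0,1->2,3->2] -> levels [10 10 9 8]
Step 2: flows [0=1,0->3,1->2,2->3] -> levels [9 9 9 10]
Step 3: flows [0=1,3->0,1=2,3->2] -> levels [10 9 10 8]
Step 4: flows [0->1,0->3,2->1,2->3] -> levels [8 11 8 10]
Step 5: flows [1->0,3->0,1->2,3->2] -> levels [10 9 10 8]
  -> period-2 cycle: step 5 state = step 3 state; never stabilizes
  -> state at step 30: (30-3) mod 2 = 1, same as step 4 -> [8 11 8 10]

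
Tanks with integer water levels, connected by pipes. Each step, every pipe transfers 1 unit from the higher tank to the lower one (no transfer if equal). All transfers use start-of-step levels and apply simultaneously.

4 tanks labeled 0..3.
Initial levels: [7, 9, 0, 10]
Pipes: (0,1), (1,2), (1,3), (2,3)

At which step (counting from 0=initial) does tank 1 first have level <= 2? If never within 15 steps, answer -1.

Step 1: flows [1->0,1->2,3->1,3->2] -> levels [8 8 2 8]
Step 2: flows [0=1,1->2,1=3,3->2] -> levels [8 7 4 7]
Step 3: flows [0->1,1->2,1=3,3->2] -> levels [7 7 6 6]
Step 4: flows [0=1,1->2,1->3,2=3] -> levels [7 5 7 7]
Step 5: flows [0->1,2->1,3->1,2=3] -> levels [6 8 6 6]
Step 6: flows [1->0,1->2,1->3,2=3] -> levels [7 5 7 7]
  -> period-2 cycle (repeats step 4); tank 1 never drops to <=2
Tank 1 never reaches <=2 within 15 steps

Answer: -1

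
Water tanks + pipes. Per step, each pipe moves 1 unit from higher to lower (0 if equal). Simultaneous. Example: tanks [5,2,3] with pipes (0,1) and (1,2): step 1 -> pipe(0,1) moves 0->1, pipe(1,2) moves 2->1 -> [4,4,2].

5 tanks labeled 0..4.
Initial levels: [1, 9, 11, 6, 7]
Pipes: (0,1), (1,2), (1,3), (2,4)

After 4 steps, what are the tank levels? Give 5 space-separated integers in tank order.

Step 1: flows [1->0,2->1,1->3,2->4] -> levels [2 8 9 7 8]
Step 2: flows [1->0,2->1,1->3,2->4] -> levels [3 7 7 8 9]
Step 3: flows [1->0,1=2,3->1,4->2] -> levels [4 7 8 7 8]
Step 4: flows [1->0,2->1,1=3,2=4] -> levels [5 7 7 7 8]

Answer: 5 7 7 7 8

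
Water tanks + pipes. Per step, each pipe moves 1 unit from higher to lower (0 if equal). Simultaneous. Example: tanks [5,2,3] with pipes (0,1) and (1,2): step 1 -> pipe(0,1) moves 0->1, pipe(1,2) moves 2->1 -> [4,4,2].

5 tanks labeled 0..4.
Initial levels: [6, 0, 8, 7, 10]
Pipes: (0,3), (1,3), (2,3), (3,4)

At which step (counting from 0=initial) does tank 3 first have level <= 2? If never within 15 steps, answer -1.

Answer: -1

Derivation:
Step 1: flows [3->0,3->1,2->3,4->3] -> levels [7 1 7 7 9]
Step 2: flows [0=3,3->1,2=3,4->3] -> levels [7 2 7 7 8]
Step 3: flows [0=3,3->1,2=3,4->3] -> levels [7 3 7 7 7]
Step 4: flows [0=3,3->1,2=3,3=4] -> levels [7 4 7 6 7]
Step 5: flows [0->3,3->1,2->3,4->3] -> levels [6 5 6 8 6]
Step 6: flows [3->0,3->1,3->2,3->4] -> levels [7 6 7 4 7]
Step 7: flows [0->3,1->3,2->3,4->3] -> levels [6 5 6 8 6]
  -> period-2 cycle (repeats step 5); tank 3 never drops to <=2
Tank 3 never reaches <=2 within 15 steps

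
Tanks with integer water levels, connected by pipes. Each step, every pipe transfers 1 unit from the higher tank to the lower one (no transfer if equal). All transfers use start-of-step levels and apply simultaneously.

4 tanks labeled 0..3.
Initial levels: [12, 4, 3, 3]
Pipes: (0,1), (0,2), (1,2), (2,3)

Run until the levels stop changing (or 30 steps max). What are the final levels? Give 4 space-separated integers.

Answer: 6 6 4 6

Derivation:
Step 1: flows [0->1,0->2,1->2,2=3] -> levels [10 4 5 3]
Step 2: flows [0->1,0->2,2->1,2->3] -> levels [8 6 4 4]
Step 3: flows [0->1,0->2,1->2,2=3] -> levels [6 6 6 4]
Step 4: flows [0=1,0=2,1=2,2->3] -> levels [6 6 5 5]
Step 5: flows [0=1,0->2,1->2,2=3] -> levels [5 5 7 5]
Step 6: flows [0=1,2->0,2->1,2->3] -> levels [6 6 4 6]
Step 7: flows [0=1,0->2,1->2,3->2] -> levels [5 5 7 5]
  -> period-2 cycle: step 7 state = step 5 state; never stabilizes
  -> state at step 30: (30-5) mod 2 = 1, same as step 6 -> [6 6 4 6]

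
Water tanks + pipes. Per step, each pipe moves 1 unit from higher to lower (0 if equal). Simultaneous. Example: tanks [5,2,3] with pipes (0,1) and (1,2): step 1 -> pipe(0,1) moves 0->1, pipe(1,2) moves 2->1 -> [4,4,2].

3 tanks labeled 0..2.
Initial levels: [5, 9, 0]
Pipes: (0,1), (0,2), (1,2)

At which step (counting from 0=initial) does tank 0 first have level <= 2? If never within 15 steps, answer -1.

Answer: -1

Derivation:
Step 1: flows [1->0,0->2,1->2] -> levels [5 7 2]
Step 2: flows [1->0,0->2,1->2] -> levels [5 5 4]
Step 3: flows [0=1,0->2,1->2] -> levels [4 4 6]
Step 4: flows [0=1,2->0,2->1] -> levels [5 5 4]
  -> period-2 cycle (repeats step 2); tank 0 never drops to <=2
Tank 0 never reaches <=2 within 15 steps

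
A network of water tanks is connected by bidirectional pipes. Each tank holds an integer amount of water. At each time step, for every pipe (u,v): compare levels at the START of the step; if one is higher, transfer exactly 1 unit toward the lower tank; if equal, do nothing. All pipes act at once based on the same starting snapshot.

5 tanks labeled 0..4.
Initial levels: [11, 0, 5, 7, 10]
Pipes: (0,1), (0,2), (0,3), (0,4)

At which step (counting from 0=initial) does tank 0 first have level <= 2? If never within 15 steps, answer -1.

Step 1: flows [0->1,0->2,0->3,0->4] -> levels [7 1 6 8 11]
Step 2: flows [0->1,0->2,3->0,4->0] -> levels [7 2 7 7 10]
Step 3: flows [0->1,0=2,0=3,4->0] -> levels [7 3 7 7 9]
Step 4: flows [0->1,0=2,0=3,4->0] -> levels [7 4 7 7 8]
Step 5: flows [0->1,0=2,0=3,4->0] -> levels [7 5 7 7 7]
Step 6: flows [0->1,0=2,0=3,0=4] -> levels [6 6 7 7 7]
Step 7: flows [0=1,2->0,3->0,4->0] -> levels [9 6 6 6 6]
Step 8: flows [0->1,0->2,0->3,0->4] -> levels [5 7 7 7 7]
Step 9: flows [1->0,2->0,3->0,4->0] -> levels [9 6 6 6 6]
  -> period-2 cycle (repeats step 7); tank 0 never drops to <=2
Tank 0 never reaches <=2 within 15 steps

Answer: -1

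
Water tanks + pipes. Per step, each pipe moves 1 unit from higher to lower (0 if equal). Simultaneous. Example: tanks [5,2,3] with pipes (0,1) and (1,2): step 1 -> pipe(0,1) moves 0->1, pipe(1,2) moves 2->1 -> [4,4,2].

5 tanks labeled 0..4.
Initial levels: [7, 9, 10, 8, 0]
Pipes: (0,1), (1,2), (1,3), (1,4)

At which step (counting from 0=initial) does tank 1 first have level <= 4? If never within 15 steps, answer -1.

Answer: 6

Derivation:
Step 1: flows [1->0,2->1,1->3,1->4] -> levels [8 7 9 9 1]
Step 2: flows [0->1,2->1,3->1,1->4] -> levels [7 9 8 8 2]
Step 3: flows [1->0,1->2,1->3,1->4] -> levels [8 5 9 9 3]
Step 4: flows [0->1,2->1,3->1,1->4] -> levels [7 7 8 8 4]
Step 5: flows [0=1,2->1,3->1,1->4] -> levels [7 8 7 7 5]
Step 6: flows [1->0,1->2,1->3,1->4] -> levels [8 4 8 8 6]
Tank 1 first reaches <=4 at step 6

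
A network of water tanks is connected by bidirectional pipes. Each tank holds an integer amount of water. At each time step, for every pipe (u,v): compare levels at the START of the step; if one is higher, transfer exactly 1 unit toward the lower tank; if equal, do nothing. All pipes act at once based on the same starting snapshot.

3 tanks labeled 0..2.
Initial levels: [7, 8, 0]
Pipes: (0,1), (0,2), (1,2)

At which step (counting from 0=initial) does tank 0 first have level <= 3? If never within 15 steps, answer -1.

Step 1: flows [1->0,0->2,1->2] -> levels [7 6 2]
Step 2: flows [0->1,0->2,1->2] -> levels [5 6 4]
Step 3: flows [1->0,0->2,1->2] -> levels [5 4 6]
Step 4: flows [0->1,2->0,2->1] -> levels [5 6 4]
  -> period-2 cycle (repeats step 2); tank 0 never drops to <=3
Tank 0 never reaches <=3 within 15 steps

Answer: -1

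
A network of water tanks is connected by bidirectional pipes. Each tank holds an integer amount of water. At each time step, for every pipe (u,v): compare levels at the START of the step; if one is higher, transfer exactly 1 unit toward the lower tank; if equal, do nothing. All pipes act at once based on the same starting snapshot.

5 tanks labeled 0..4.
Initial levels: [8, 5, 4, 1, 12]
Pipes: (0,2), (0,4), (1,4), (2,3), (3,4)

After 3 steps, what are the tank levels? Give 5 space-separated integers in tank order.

Step 1: flows [0->2,4->0,4->1,2->3,4->3] -> levels [8 6 4 3 9]
Step 2: flows [0->2,4->0,4->1,2->3,4->3] -> levels [8 7 4 5 6]
Step 3: flows [0->2,0->4,1->4,3->2,4->3] -> levels [6 6 6 5 7]

Answer: 6 6 6 5 7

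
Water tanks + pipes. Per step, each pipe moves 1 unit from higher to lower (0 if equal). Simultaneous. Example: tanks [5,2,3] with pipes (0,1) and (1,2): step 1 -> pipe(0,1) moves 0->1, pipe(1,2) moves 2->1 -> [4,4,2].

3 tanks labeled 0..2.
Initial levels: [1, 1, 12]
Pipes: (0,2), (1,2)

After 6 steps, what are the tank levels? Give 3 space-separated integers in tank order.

Answer: 5 5 4

Derivation:
Step 1: flows [2->0,2->1] -> levels [2 2 10]
Step 2: flows [2->0,2->1] -> levels [3 3 8]
Step 3: flows [2->0,2->1] -> levels [4 4 6]
Step 4: flows [2->0,2->1] -> levels [5 5 4]
Step 5: flows [0->2,1->2] -> levels [4 4 6]
  -> period-2 cycle: step 5 state = step 3 state
  -> state at step 6: (6-3) mod 2 = 1, same as step 4 -> [5 5 4]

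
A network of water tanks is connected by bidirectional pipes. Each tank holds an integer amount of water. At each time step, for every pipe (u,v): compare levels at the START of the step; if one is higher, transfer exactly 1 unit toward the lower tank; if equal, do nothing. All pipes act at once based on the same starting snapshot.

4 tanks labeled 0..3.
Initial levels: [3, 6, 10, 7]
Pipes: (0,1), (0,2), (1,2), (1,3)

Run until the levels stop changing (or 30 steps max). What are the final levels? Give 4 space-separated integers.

Answer: 7 5 7 7

Derivation:
Step 1: flows [1->0,2->0,2->1,3->1] -> levels [5 7 8 6]
Step 2: flows [1->0,2->0,2->1,1->3] -> levels [7 6 6 7]
Step 3: flows [0->1,0->2,1=2,3->1] -> levels [5 8 7 6]
Step 4: flows [1->0,2->0,1->2,1->3] -> levels [7 5 7 7]
Step 5: flows [0->1,0=2,2->1,3->1] -> levels [6 8 6 6]
Step 6: flows [1->0,0=2,1->2,1->3] -> levels [7 5 7 7]
  -> period-2 cycle: step 6 state = step 4 state; never stabilizes
  -> state at step 30: (30-4) mod 2 = 0, same as step 4 -> [7 5 7 7]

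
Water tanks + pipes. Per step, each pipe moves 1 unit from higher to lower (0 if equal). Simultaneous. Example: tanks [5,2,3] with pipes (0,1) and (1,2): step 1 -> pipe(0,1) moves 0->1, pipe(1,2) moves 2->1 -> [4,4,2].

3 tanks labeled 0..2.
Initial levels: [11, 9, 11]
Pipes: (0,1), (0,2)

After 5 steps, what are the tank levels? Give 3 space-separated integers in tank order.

Answer: 9 11 11

Derivation:
Step 1: flows [0->1,0=2] -> levels [10 10 11]
Step 2: flows [0=1,2->0] -> levels [11 10 10]
Step 3: flows [0->1,0->2] -> levels [9 11 11]
Step 4: flows [1->0,2->0] -> levels [11 10 10]
  -> period-2 cycle: step 4 state = step 2 state
  -> state at step 5: (5-2) mod 2 = 1, same as step 3 -> [9 11 11]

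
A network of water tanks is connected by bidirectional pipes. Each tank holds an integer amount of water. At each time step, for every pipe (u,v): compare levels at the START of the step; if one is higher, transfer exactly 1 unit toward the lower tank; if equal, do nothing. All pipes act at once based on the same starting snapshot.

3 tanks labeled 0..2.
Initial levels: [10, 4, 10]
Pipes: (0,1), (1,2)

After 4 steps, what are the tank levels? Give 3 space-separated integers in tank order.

Answer: 8 8 8

Derivation:
Step 1: flows [0->1,2->1] -> levels [9 6 9]
Step 2: flows [0->1,2->1] -> levels [8 8 8]
Step 3: flows [0=1,1=2] -> levels [8 8 8]
  -> stable; steps 4..4 unchanged -> [8 8 8]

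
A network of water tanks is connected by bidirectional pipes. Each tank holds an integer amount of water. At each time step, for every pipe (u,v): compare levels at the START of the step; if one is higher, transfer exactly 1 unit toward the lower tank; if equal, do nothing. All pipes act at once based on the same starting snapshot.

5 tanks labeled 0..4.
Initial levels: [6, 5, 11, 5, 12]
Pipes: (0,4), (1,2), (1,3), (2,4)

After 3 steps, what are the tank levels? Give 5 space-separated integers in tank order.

Step 1: flows [4->0,2->1,1=3,4->2] -> levels [7 6 11 5 10]
Step 2: flows [4->0,2->1,1->3,2->4] -> levels [8 6 9 6 10]
Step 3: flows [4->0,2->1,1=3,4->2] -> levels [9 7 9 6 8]

Answer: 9 7 9 6 8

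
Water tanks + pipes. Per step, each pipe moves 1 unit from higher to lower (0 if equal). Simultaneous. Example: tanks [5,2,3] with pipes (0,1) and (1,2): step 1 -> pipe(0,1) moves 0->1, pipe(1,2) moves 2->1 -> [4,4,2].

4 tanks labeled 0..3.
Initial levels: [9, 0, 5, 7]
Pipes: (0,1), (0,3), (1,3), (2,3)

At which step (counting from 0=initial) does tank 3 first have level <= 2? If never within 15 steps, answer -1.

Answer: -1

Derivation:
Step 1: flows [0->1,0->3,3->1,3->2] -> levels [7 2 6 6]
Step 2: flows [0->1,0->3,3->1,2=3] -> levels [5 4 6 6]
Step 3: flows [0->1,3->0,3->1,2=3] -> levels [5 6 6 4]
Step 4: flows [1->0,0->3,1->3,2->3] -> levels [5 4 5 7]
Step 5: flows [0->1,3->0,3->1,3->2] -> levels [5 6 6 4]
  -> period-2 cycle (repeats step 3); tank 3 never drops to <=2
Tank 3 never reaches <=2 within 15 steps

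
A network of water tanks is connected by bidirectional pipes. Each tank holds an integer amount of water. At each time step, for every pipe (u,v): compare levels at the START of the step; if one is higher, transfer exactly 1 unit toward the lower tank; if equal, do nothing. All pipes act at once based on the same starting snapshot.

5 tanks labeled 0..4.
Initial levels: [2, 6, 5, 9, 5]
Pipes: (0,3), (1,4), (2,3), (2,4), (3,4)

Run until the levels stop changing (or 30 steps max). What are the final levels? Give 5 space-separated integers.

Answer: 5 6 5 7 4

Derivation:
Step 1: flows [3->0,1->4,3->2,2=4,3->4] -> levels [3 5 6 6 7]
Step 2: flows [3->0,4->1,2=3,4->2,4->3] -> levels [4 6 7 6 4]
Step 3: flows [3->0,1->4,2->3,2->4,3->4] -> levels [5 5 5 5 7]
Step 4: flows [0=3,4->1,2=3,4->2,4->3] -> levels [5 6 6 6 4]
Step 5: flows [3->0,1->4,2=3,2->4,3->4] -> levels [6 5 5 4 7]
Step 6: flows [0->3,4->1,2->3,4->2,4->3] -> levels [5 6 5 7 4]
Step 7: flows [3->0,1->4,3->2,2->4,3->4] -> levels [6 5 5 4 7]
  -> period-2 cycle: step 7 state = step 5 state; never stabilizes
  -> state at step 30: (30-5) mod 2 = 1, same as step 6 -> [5 6 5 7 4]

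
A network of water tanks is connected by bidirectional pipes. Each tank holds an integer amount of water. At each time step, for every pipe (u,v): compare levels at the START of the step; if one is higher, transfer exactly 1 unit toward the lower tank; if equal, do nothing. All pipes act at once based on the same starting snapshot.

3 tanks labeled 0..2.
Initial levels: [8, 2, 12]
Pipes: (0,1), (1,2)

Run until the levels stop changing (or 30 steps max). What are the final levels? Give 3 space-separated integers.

Answer: 8 6 8

Derivation:
Step 1: flows [0->1,2->1] -> levels [7 4 11]
Step 2: flows [0->1,2->1] -> levels [6 6 10]
Step 3: flows [0=1,2->1] -> levels [6 7 9]
Step 4: flows [1->0,2->1] -> levels [7 7 8]
Step 5: flows [0=1,2->1] -> levels [7 8 7]
Step 6: flows [1->0,1->2] -> levels [8 6 8]
Step 7: flows [0->1,2->1] -> levels [7 8 7]
  -> period-2 cycle: step 7 state = step 5 state; never stabilizes
  -> state at step 30: (30-5) mod 2 = 1, same as step 6 -> [8 6 8]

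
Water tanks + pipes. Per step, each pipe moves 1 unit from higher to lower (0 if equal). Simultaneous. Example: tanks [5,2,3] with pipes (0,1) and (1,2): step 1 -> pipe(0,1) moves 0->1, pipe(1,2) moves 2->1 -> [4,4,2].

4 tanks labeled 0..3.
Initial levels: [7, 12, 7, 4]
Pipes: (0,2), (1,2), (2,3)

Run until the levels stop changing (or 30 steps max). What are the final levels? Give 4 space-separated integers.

Step 1: flows [0=2,1->2,2->3] -> levels [7 11 7 5]
Step 2: flows [0=2,1->2,2->3] -> levels [7 10 7 6]
Step 3: flows [0=2,1->2,2->3] -> levels [7 9 7 7]
Step 4: flows [0=2,1->2,2=3] -> levels [7 8 8 7]
Step 5: flows [2->0,1=2,2->3] -> levels [8 8 6 8]
Step 6: flows [0->2,1->2,3->2] -> levels [7 7 9 7]
Step 7: flows [2->0,2->1,2->3] -> levels [8 8 6 8]
  -> period-2 cycle: step 7 state = step 5 state; never stabilizes
  -> state at step 30: (30-5) mod 2 = 1, same as step 6 -> [7 7 9 7]

Answer: 7 7 9 7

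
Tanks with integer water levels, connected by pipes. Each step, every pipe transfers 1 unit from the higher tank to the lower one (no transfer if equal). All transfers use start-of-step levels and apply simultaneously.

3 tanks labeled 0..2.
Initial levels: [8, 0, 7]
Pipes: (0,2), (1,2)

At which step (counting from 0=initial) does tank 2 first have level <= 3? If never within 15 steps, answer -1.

Step 1: flows [0->2,2->1] -> levels [7 1 7]
Step 2: flows [0=2,2->1] -> levels [7 2 6]
Step 3: flows [0->2,2->1] -> levels [6 3 6]
Step 4: flows [0=2,2->1] -> levels [6 4 5]
Step 5: flows [0->2,2->1] -> levels [5 5 5]
Step 6: flows [0=2,1=2] -> levels [5 5 5]
  -> stable; tank 2 stays at 5 > 3
Tank 2 never reaches <=3 within 15 steps

Answer: -1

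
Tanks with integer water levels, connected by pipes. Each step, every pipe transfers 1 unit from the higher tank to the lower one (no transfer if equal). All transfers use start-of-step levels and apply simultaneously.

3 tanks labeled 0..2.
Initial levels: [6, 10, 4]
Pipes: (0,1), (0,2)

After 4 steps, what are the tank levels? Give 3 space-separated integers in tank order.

Answer: 6 7 7

Derivation:
Step 1: flows [1->0,0->2] -> levels [6 9 5]
Step 2: flows [1->0,0->2] -> levels [6 8 6]
Step 3: flows [1->0,0=2] -> levels [7 7 6]
Step 4: flows [0=1,0->2] -> levels [6 7 7]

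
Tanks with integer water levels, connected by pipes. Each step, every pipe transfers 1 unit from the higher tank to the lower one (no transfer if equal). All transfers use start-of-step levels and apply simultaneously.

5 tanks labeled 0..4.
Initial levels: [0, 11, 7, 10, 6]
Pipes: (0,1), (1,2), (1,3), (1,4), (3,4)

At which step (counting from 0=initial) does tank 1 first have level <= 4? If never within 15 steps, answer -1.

Answer: 6

Derivation:
Step 1: flows [1->0,1->2,1->3,1->4,3->4] -> levels [1 7 8 10 8]
Step 2: flows [1->0,2->1,3->1,4->1,3->4] -> levels [2 9 7 8 8]
Step 3: flows [1->0,1->2,1->3,1->4,3=4] -> levels [3 5 8 9 9]
Step 4: flows [1->0,2->1,3->1,4->1,3=4] -> levels [4 7 7 8 8]
Step 5: flows [1->0,1=2,3->1,4->1,3=4] -> levels [5 8 7 7 7]
Step 6: flows [1->0,1->2,1->3,1->4,3=4] -> levels [6 4 8 8 8]
Tank 1 first reaches <=4 at step 6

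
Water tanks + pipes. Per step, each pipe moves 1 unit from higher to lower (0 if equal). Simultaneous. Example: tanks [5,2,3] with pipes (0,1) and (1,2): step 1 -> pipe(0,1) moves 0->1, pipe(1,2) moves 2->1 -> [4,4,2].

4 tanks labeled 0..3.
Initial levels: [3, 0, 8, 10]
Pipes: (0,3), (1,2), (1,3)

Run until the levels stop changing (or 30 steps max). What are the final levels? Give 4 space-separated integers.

Answer: 5 4 6 6

Derivation:
Step 1: flows [3->0,2->1,3->1] -> levels [4 2 7 8]
Step 2: flows [3->0,2->1,3->1] -> levels [5 4 6 6]
Step 3: flows [3->0,2->1,3->1] -> levels [6 6 5 4]
Step 4: flows [0->3,1->2,1->3] -> levels [5 4 6 6]
  -> period-2 cycle: step 4 state = step 2 state; never stabilizes
  -> state at step 30: (30-2) mod 2 = 0, same as step 2 -> [5 4 6 6]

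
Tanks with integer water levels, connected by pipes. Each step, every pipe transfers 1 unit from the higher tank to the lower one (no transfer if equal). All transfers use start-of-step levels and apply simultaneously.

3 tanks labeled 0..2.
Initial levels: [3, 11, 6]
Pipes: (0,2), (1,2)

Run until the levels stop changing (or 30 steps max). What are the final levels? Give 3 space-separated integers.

Answer: 6 6 8

Derivation:
Step 1: flows [2->0,1->2] -> levels [4 10 6]
Step 2: flows [2->0,1->2] -> levels [5 9 6]
Step 3: flows [2->0,1->2] -> levels [6 8 6]
Step 4: flows [0=2,1->2] -> levels [6 7 7]
Step 5: flows [2->0,1=2] -> levels [7 7 6]
Step 6: flows [0->2,1->2] -> levels [6 6 8]
Step 7: flows [2->0,2->1] -> levels [7 7 6]
  -> period-2 cycle: step 7 state = step 5 state; never stabilizes
  -> state at step 30: (30-5) mod 2 = 1, same as step 6 -> [6 6 8]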